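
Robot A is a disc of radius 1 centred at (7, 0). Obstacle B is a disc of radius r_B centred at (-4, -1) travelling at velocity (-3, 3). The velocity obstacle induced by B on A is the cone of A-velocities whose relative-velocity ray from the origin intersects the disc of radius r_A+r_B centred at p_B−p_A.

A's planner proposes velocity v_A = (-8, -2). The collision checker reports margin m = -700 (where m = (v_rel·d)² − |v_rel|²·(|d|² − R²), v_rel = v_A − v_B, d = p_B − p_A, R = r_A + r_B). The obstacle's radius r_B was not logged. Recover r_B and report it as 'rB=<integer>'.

m = -700
d = (-11, -1);  v_rel = (-5, -5),  |v_rel|² = 50
v_rel×d = (-5)·(-1) − (-5)·(-11) = -50
since m = R²·50 − (-50)²:  R² = (2500 + -700) / 50 = 36
R = √36 = 6  ⇒  r_B = 6 − 1 = 5

rB=5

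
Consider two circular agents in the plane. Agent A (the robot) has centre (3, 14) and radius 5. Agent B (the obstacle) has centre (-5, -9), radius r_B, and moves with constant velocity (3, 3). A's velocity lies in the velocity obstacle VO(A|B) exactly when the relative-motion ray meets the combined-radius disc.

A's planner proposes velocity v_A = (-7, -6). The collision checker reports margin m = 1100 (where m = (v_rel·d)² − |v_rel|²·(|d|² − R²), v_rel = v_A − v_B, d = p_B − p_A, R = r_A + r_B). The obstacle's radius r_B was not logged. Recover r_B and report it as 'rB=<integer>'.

m = 1100
d = (-8, -23);  v_rel = (-10, -9),  |v_rel|² = 181
v_rel×d = (-10)·(-23) − (-9)·(-8) = 158
since m = R²·181 − 158²:  R² = (24964 + 1100) / 181 = 144
R = √144 = 12  ⇒  r_B = 12 − 5 = 7

rB=7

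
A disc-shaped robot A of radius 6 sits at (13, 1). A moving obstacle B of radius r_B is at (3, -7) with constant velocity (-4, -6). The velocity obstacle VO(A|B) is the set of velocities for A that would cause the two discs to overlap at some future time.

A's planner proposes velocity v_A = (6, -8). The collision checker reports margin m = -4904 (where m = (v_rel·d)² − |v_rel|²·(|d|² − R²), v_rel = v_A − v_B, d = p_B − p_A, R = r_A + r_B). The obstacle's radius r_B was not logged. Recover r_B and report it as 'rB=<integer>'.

m = -4904
d = (-10, -8);  v_rel = (10, -2),  |v_rel|² = 104
v_rel×d = (10)·(-8) − (-2)·(-10) = -100
since m = R²·104 − (-100)²:  R² = (10000 + -4904) / 104 = 49
R = √49 = 7  ⇒  r_B = 7 − 6 = 1

rB=1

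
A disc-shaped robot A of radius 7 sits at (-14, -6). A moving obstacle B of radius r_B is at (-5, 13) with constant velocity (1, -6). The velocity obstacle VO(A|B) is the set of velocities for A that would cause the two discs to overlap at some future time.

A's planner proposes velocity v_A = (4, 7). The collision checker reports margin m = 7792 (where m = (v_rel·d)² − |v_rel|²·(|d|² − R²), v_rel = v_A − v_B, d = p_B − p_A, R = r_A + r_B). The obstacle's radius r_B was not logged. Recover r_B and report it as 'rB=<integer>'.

m = 7792
d = (9, 19);  v_rel = (3, 13),  |v_rel|² = 178
v_rel×d = (3)·(19) − (13)·(9) = -60
since m = R²·178 − (-60)²:  R² = (3600 + 7792) / 178 = 64
R = √64 = 8  ⇒  r_B = 8 − 7 = 1

rB=1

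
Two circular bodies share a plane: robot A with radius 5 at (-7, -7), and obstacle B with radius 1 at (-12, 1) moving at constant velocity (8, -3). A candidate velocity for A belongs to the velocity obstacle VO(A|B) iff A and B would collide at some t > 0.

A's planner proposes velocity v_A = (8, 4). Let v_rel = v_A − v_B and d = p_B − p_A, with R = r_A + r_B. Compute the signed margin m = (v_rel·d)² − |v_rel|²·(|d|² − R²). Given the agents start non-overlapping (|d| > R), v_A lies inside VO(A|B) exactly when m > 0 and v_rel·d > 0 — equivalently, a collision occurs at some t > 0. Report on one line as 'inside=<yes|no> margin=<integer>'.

d = (-5, 8),  |d|² = 89;  R = 5+1 = 6,  c = 89−6² = 53
v_rel = (0, 7),  |v_rel|² = 49;  v_rel·d = (0)·(-5) + (7)·(8) = 56
49·t² − 112·t + 53 = 0  ⇒  m = 56² − 49·53 = 539
m = 539 > 0,  v_rel·d = 56 > 0  ⇒  inside

inside=yes margin=539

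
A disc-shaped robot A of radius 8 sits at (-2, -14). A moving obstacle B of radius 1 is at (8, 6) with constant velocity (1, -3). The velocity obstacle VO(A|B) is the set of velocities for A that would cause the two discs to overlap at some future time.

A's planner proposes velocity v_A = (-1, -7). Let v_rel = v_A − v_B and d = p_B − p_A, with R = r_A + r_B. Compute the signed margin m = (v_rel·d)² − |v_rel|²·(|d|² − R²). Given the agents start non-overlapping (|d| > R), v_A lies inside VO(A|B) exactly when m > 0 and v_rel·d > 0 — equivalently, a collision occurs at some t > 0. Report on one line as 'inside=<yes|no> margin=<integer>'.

d = (10, 20),  |d|² = 500;  R = 8+1 = 9,  c = 500−9² = 419
v_rel = (-2, -4),  |v_rel|² = 20;  v_rel·d = (-2)·(10) + (-4)·(20) = -100
20·t² + 200·t + 419 = 0  ⇒  m = (-100)² − 20·419 = 1620
m = 1620 > 0,  v_rel·d = -100 < 0  ⇒  outside

inside=no margin=1620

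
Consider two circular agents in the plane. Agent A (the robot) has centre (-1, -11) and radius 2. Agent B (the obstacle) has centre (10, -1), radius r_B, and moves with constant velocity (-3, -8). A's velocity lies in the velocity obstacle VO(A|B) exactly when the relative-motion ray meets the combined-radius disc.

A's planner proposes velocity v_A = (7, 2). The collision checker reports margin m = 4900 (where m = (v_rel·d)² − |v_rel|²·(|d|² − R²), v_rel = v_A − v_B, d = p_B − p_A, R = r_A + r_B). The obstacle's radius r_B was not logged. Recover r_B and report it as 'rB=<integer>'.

m = 4900
d = (11, 10);  v_rel = (10, 10),  |v_rel|² = 200
v_rel×d = (10)·(10) − (10)·(11) = -10
since m = R²·200 − (-10)²:  R² = (100 + 4900) / 200 = 25
R = √25 = 5  ⇒  r_B = 5 − 2 = 3

rB=3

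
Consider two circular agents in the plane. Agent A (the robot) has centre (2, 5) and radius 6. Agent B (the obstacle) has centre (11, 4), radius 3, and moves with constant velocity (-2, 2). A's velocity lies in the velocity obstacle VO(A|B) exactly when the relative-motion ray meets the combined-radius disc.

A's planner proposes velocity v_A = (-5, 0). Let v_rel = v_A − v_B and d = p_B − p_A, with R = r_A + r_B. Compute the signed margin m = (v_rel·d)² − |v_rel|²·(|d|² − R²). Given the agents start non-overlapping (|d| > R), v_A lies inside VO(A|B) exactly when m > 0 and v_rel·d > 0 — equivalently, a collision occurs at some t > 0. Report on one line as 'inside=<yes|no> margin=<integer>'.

d = (9, -1),  |d|² = 82;  R = 6+3 = 9,  c = 82−9² = 1
v_rel = (-3, -2),  |v_rel|² = 13;  v_rel·d = (-3)·(9) + (-2)·(-1) = -25
13·t² + 50·t + 1 = 0  ⇒  m = (-25)² − 13·1 = 612
m = 612 > 0,  v_rel·d = -25 < 0  ⇒  outside

inside=no margin=612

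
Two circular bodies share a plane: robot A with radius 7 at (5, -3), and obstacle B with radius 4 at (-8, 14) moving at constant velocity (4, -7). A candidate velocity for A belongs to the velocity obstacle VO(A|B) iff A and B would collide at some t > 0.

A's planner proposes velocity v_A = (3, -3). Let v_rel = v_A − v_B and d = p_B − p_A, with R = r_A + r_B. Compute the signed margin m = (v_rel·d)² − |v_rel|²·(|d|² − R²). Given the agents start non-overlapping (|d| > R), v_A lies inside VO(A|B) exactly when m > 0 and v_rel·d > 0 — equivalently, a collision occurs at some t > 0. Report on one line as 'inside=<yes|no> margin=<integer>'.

d = (-13, 17),  |d|² = 458;  R = 7+4 = 11,  c = 458−11² = 337
v_rel = (-1, 4),  |v_rel|² = 17;  v_rel·d = (-1)·(-13) + (4)·(17) = 81
17·t² − 162·t + 337 = 0  ⇒  m = 81² − 17·337 = 832
m = 832 > 0,  v_rel·d = 81 > 0  ⇒  inside

inside=yes margin=832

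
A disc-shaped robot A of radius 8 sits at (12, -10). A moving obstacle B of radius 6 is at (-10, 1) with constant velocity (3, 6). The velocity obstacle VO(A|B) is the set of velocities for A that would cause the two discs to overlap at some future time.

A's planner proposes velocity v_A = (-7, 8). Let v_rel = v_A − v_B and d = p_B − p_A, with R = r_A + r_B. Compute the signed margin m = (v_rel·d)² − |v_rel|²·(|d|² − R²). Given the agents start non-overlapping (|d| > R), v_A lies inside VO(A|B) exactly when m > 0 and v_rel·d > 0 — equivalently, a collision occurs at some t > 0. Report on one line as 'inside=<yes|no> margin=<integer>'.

d = (-22, 11),  |d|² = 605;  R = 8+6 = 14,  c = 605−14² = 409
v_rel = (-10, 2),  |v_rel|² = 104;  v_rel·d = (-10)·(-22) + (2)·(11) = 242
104·t² − 484·t + 409 = 0  ⇒  m = 242² − 104·409 = 16028
m = 16028 > 0,  v_rel·d = 242 > 0  ⇒  inside

inside=yes margin=16028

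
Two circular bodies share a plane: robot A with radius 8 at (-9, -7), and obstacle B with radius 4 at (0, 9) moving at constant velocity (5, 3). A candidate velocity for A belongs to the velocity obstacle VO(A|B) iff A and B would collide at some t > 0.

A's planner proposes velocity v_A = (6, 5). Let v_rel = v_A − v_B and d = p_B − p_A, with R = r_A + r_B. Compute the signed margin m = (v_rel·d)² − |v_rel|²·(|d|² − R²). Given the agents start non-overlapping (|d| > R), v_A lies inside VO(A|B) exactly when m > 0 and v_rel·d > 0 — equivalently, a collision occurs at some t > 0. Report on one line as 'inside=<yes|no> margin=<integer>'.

d = (9, 16),  |d|² = 337;  R = 8+4 = 12,  c = 337−12² = 193
v_rel = (1, 2),  |v_rel|² = 5;  v_rel·d = (1)·(9) + (2)·(16) = 41
5·t² − 82·t + 193 = 0  ⇒  m = 41² − 5·193 = 716
m = 716 > 0,  v_rel·d = 41 > 0  ⇒  inside

inside=yes margin=716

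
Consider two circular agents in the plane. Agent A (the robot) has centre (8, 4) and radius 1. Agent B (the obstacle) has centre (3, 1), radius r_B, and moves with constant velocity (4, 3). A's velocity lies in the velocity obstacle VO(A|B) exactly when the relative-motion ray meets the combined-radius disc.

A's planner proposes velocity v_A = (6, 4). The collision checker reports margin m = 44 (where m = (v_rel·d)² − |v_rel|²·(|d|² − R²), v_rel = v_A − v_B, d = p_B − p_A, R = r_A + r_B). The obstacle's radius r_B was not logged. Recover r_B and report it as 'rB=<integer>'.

m = 44
d = (-5, -3);  v_rel = (2, 1),  |v_rel|² = 5
v_rel×d = (2)·(-3) − (1)·(-5) = -1
since m = R²·5 − (-1)²:  R² = (1 + 44) / 5 = 9
R = √9 = 3  ⇒  r_B = 3 − 1 = 2

rB=2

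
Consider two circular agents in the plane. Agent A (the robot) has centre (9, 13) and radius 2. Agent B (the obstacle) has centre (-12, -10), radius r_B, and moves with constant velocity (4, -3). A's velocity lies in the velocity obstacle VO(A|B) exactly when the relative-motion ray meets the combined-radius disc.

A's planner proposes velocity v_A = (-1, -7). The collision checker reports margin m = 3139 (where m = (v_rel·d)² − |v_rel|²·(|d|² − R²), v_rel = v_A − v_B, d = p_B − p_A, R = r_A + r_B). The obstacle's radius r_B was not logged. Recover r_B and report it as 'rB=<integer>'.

m = 3139
d = (-21, -23);  v_rel = (-5, -4),  |v_rel|² = 41
v_rel×d = (-5)·(-23) − (-4)·(-21) = 31
since m = R²·41 − 31²:  R² = (961 + 3139) / 41 = 100
R = √100 = 10  ⇒  r_B = 10 − 2 = 8

rB=8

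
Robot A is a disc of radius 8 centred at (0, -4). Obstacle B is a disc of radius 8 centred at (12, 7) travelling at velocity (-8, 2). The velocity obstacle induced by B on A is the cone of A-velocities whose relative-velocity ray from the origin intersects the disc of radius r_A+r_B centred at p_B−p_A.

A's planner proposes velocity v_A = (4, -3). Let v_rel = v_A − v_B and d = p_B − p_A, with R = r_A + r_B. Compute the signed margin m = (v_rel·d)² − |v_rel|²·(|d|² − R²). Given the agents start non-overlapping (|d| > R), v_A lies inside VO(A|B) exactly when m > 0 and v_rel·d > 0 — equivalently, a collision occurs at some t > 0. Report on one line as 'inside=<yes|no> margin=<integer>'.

d = (12, 11),  |d|² = 265;  R = 8+8 = 16,  c = 265−16² = 9
v_rel = (12, -5),  |v_rel|² = 169;  v_rel·d = (12)·(12) + (-5)·(11) = 89
169·t² − 178·t + 9 = 0  ⇒  m = 89² − 169·9 = 6400
m = 6400 > 0,  v_rel·d = 89 > 0  ⇒  inside

inside=yes margin=6400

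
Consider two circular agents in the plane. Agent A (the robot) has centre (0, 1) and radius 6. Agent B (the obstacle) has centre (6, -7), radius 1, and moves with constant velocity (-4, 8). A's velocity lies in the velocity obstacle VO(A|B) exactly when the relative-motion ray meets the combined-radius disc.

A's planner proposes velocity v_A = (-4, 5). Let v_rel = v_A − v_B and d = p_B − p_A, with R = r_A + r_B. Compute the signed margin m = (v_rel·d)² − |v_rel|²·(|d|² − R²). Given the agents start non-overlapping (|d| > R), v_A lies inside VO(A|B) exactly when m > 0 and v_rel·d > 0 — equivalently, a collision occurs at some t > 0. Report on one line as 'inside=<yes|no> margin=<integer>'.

d = (6, -8),  |d|² = 100;  R = 6+1 = 7,  c = 100−7² = 51
v_rel = (0, -3),  |v_rel|² = 9;  v_rel·d = (0)·(6) + (-3)·(-8) = 24
9·t² − 48·t + 51 = 0  ⇒  m = 24² − 9·51 = 117
m = 117 > 0,  v_rel·d = 24 > 0  ⇒  inside

inside=yes margin=117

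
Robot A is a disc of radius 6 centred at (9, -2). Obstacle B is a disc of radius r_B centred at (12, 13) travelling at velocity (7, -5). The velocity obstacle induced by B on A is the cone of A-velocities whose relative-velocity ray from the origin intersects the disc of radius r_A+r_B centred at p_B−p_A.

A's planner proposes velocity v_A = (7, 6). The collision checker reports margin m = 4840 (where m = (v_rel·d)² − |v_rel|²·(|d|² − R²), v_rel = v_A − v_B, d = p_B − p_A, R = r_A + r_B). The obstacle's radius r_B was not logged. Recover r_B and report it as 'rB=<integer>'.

m = 4840
d = (3, 15);  v_rel = (0, 11),  |v_rel|² = 121
v_rel×d = (0)·(15) − (11)·(3) = -33
since m = R²·121 − (-33)²:  R² = (1089 + 4840) / 121 = 49
R = √49 = 7  ⇒  r_B = 7 − 6 = 1

rB=1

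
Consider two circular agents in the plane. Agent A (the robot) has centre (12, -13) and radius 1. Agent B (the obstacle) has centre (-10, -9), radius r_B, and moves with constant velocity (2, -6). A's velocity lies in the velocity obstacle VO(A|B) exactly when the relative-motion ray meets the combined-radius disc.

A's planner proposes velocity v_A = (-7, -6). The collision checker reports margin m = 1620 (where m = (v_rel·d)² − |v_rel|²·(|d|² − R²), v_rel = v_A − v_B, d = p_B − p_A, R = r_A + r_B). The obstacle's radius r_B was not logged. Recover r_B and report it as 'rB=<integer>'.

m = 1620
d = (-22, 4);  v_rel = (-9, 0),  |v_rel|² = 81
v_rel×d = (-9)·(4) − (0)·(-22) = -36
since m = R²·81 − (-36)²:  R² = (1296 + 1620) / 81 = 36
R = √36 = 6  ⇒  r_B = 6 − 1 = 5

rB=5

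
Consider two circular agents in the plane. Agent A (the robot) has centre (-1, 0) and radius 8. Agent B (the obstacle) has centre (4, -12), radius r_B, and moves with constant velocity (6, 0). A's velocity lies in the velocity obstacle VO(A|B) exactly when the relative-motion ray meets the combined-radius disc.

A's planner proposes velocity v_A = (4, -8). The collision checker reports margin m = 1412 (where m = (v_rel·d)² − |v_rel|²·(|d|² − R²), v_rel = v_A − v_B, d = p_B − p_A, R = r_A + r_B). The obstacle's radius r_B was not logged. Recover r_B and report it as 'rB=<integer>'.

m = 1412
d = (5, -12);  v_rel = (-2, -8),  |v_rel|² = 68
v_rel×d = (-2)·(-12) − (-8)·(5) = 64
since m = R²·68 − 64²:  R² = (4096 + 1412) / 68 = 81
R = √81 = 9  ⇒  r_B = 9 − 8 = 1

rB=1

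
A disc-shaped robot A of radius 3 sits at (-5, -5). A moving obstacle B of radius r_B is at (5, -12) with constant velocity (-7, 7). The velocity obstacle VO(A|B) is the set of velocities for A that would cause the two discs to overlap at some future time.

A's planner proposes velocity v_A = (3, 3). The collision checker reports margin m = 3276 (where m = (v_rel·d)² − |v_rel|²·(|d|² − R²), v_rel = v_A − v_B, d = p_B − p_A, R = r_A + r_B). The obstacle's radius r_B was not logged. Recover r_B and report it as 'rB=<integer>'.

m = 3276
d = (10, -7);  v_rel = (10, -4),  |v_rel|² = 116
v_rel×d = (10)·(-7) − (-4)·(10) = -30
since m = R²·116 − (-30)²:  R² = (900 + 3276) / 116 = 36
R = √36 = 6  ⇒  r_B = 6 − 3 = 3

rB=3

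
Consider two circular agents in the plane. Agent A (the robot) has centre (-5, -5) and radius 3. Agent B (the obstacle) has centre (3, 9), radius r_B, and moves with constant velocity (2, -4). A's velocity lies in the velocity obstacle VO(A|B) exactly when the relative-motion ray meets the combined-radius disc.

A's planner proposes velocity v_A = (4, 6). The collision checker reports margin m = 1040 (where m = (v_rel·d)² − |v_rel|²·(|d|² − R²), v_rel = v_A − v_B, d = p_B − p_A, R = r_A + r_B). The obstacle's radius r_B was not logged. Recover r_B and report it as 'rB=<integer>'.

m = 1040
d = (8, 14);  v_rel = (2, 10),  |v_rel|² = 104
v_rel×d = (2)·(14) − (10)·(8) = -52
since m = R²·104 − (-52)²:  R² = (2704 + 1040) / 104 = 36
R = √36 = 6  ⇒  r_B = 6 − 3 = 3

rB=3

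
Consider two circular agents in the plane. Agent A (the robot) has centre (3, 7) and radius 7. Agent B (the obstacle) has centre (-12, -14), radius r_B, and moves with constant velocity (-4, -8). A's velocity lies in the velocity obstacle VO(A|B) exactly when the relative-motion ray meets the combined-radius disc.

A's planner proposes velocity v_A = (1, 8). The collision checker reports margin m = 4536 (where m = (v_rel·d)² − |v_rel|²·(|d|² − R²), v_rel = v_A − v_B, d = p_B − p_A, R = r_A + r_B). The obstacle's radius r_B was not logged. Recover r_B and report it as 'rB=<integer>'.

m = 4536
d = (-15, -21);  v_rel = (5, 16),  |v_rel|² = 281
v_rel×d = (5)·(-21) − (16)·(-15) = 135
since m = R²·281 − 135²:  R² = (18225 + 4536) / 281 = 81
R = √81 = 9  ⇒  r_B = 9 − 7 = 2

rB=2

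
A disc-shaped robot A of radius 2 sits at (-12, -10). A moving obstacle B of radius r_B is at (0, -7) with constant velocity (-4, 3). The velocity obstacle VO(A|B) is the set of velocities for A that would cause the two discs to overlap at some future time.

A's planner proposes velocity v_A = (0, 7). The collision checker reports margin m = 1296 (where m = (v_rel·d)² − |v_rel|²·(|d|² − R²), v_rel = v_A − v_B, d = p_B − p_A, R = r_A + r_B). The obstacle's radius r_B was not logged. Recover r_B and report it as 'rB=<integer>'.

m = 1296
d = (12, 3);  v_rel = (4, 4),  |v_rel|² = 32
v_rel×d = (4)·(3) − (4)·(12) = -36
since m = R²·32 − (-36)²:  R² = (1296 + 1296) / 32 = 81
R = √81 = 9  ⇒  r_B = 9 − 2 = 7

rB=7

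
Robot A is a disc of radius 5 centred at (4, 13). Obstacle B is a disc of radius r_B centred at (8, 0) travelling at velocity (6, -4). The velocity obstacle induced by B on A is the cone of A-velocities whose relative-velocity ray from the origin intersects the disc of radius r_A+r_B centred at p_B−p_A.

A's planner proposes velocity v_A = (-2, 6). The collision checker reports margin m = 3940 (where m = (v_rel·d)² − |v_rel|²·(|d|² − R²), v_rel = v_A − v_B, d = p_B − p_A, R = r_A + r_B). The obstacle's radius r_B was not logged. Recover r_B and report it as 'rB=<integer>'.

m = 3940
d = (4, -13);  v_rel = (-8, 10),  |v_rel|² = 164
v_rel×d = (-8)·(-13) − (10)·(4) = 64
since m = R²·164 − 64²:  R² = (4096 + 3940) / 164 = 49
R = √49 = 7  ⇒  r_B = 7 − 5 = 2

rB=2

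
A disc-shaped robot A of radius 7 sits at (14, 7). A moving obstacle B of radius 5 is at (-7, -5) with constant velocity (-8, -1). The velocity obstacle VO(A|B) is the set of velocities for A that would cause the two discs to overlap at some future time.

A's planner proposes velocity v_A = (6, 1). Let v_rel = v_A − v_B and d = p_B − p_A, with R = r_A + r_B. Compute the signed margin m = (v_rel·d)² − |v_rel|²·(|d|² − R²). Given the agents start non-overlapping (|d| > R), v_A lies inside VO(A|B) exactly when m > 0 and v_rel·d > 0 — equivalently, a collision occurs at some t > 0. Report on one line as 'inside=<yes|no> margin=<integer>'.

d = (-21, -12),  |d|² = 585;  R = 7+5 = 12,  c = 585−12² = 441
v_rel = (14, 2),  |v_rel|² = 200;  v_rel·d = (14)·(-21) + (2)·(-12) = -318
200·t² + 636·t + 441 = 0  ⇒  m = (-318)² − 200·441 = 12924
m = 12924 > 0,  v_rel·d = -318 < 0  ⇒  outside

inside=no margin=12924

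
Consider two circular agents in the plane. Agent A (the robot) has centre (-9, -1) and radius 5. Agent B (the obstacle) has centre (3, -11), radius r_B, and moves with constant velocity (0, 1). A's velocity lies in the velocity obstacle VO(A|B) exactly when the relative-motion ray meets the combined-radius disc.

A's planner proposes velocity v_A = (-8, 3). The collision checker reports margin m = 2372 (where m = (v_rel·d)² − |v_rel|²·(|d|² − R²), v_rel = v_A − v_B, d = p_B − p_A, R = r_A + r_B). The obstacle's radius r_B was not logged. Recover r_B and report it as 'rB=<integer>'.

m = 2372
d = (12, -10);  v_rel = (-8, 2),  |v_rel|² = 68
v_rel×d = (-8)·(-10) − (2)·(12) = 56
since m = R²·68 − 56²:  R² = (3136 + 2372) / 68 = 81
R = √81 = 9  ⇒  r_B = 9 − 5 = 4

rB=4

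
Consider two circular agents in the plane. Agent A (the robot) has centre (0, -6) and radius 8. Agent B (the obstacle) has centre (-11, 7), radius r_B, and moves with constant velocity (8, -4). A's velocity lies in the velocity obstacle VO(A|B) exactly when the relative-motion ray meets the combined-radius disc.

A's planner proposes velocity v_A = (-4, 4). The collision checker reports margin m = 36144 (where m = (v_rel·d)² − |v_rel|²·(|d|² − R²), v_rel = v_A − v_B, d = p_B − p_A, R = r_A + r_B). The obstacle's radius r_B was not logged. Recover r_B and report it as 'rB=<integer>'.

m = 36144
d = (-11, 13);  v_rel = (-12, 8),  |v_rel|² = 208
v_rel×d = (-12)·(13) − (8)·(-11) = -68
since m = R²·208 − (-68)²:  R² = (4624 + 36144) / 208 = 196
R = √196 = 14  ⇒  r_B = 14 − 8 = 6

rB=6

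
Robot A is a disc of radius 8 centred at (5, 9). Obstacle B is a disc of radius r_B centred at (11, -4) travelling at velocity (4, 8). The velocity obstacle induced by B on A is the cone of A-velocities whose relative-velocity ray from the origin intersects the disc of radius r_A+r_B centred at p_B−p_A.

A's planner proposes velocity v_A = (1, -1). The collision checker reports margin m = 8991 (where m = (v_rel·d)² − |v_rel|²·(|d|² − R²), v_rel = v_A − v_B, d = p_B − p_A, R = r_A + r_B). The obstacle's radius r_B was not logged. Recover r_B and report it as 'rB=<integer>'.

m = 8991
d = (6, -13);  v_rel = (-3, -9),  |v_rel|² = 90
v_rel×d = (-3)·(-13) − (-9)·(6) = 93
since m = R²·90 − 93²:  R² = (8649 + 8991) / 90 = 196
R = √196 = 14  ⇒  r_B = 14 − 8 = 6

rB=6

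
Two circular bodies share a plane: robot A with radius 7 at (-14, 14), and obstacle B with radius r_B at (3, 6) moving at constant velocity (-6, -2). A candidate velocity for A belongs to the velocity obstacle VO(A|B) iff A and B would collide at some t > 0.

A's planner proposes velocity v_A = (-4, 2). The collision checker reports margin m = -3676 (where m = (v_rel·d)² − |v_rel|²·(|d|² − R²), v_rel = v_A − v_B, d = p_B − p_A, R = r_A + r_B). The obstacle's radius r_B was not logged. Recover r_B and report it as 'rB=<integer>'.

m = -3676
d = (17, -8);  v_rel = (2, 4),  |v_rel|² = 20
v_rel×d = (2)·(-8) − (4)·(17) = -84
since m = R²·20 − (-84)²:  R² = (7056 + -3676) / 20 = 169
R = √169 = 13  ⇒  r_B = 13 − 7 = 6

rB=6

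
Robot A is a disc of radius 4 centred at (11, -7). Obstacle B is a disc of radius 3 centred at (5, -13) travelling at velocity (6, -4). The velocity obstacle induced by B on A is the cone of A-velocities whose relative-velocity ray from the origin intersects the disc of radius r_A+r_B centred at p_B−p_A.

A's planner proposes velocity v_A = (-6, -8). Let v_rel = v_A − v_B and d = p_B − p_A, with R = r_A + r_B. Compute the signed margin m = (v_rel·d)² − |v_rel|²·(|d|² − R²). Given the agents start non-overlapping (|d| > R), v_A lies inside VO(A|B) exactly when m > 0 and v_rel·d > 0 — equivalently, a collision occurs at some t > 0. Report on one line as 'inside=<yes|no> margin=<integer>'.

d = (-6, -6),  |d|² = 72;  R = 4+3 = 7,  c = 72−7² = 23
v_rel = (-12, -4),  |v_rel|² = 160;  v_rel·d = (-12)·(-6) + (-4)·(-6) = 96
160·t² − 192·t + 23 = 0  ⇒  m = 96² − 160·23 = 5536
m = 5536 > 0,  v_rel·d = 96 > 0  ⇒  inside

inside=yes margin=5536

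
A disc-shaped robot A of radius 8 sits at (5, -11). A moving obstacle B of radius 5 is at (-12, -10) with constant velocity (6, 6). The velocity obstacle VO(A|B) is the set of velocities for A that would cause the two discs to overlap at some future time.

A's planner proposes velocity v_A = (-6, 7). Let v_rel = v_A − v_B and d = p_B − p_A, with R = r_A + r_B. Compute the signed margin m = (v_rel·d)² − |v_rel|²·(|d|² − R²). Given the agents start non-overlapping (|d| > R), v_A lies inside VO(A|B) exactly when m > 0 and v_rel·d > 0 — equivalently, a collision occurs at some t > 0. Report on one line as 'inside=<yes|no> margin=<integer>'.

d = (-17, 1),  |d|² = 290;  R = 8+5 = 13,  c = 290−13² = 121
v_rel = (-12, 1),  |v_rel|² = 145;  v_rel·d = (-12)·(-17) + (1)·(1) = 205
145·t² − 410·t + 121 = 0  ⇒  m = 205² − 145·121 = 24480
m = 24480 > 0,  v_rel·d = 205 > 0  ⇒  inside

inside=yes margin=24480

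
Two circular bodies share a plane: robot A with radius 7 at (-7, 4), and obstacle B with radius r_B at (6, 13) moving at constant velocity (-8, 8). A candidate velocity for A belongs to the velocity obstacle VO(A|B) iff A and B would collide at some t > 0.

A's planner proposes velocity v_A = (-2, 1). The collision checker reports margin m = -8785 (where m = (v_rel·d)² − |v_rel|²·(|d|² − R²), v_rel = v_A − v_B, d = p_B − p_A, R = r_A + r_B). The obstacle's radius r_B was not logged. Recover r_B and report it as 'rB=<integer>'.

m = -8785
d = (13, 9);  v_rel = (6, -7),  |v_rel|² = 85
v_rel×d = (6)·(9) − (-7)·(13) = 145
since m = R²·85 − 145²:  R² = (21025 + -8785) / 85 = 144
R = √144 = 12  ⇒  r_B = 12 − 7 = 5

rB=5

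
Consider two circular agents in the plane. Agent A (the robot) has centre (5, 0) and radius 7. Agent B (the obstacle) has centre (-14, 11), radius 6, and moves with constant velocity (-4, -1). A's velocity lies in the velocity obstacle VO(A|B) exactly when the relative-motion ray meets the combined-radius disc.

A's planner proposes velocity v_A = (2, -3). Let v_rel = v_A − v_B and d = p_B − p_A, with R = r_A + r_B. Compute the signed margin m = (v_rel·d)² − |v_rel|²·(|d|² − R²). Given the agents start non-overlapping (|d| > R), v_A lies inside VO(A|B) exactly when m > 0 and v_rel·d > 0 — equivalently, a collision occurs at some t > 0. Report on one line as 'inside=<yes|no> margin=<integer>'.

d = (-19, 11),  |d|² = 482;  R = 7+6 = 13,  c = 482−13² = 313
v_rel = (6, -2),  |v_rel|² = 40;  v_rel·d = (6)·(-19) + (-2)·(11) = -136
40·t² + 272·t + 313 = 0  ⇒  m = (-136)² − 40·313 = 5976
m = 5976 > 0,  v_rel·d = -136 < 0  ⇒  outside

inside=no margin=5976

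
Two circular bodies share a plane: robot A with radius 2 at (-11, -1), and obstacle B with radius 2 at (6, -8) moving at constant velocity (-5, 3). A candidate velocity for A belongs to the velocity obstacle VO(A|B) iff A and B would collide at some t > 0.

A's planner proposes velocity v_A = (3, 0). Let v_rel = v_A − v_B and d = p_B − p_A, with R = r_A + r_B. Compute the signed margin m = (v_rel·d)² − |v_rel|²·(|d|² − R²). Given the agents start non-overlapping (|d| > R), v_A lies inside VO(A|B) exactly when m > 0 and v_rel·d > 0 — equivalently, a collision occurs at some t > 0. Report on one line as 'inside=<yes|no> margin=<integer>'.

d = (17, -7),  |d|² = 338;  R = 2+2 = 4,  c = 338−4² = 322
v_rel = (8, -3),  |v_rel|² = 73;  v_rel·d = (8)·(17) + (-3)·(-7) = 157
73·t² − 314·t + 322 = 0  ⇒  m = 157² − 73·322 = 1143
m = 1143 > 0,  v_rel·d = 157 > 0  ⇒  inside

inside=yes margin=1143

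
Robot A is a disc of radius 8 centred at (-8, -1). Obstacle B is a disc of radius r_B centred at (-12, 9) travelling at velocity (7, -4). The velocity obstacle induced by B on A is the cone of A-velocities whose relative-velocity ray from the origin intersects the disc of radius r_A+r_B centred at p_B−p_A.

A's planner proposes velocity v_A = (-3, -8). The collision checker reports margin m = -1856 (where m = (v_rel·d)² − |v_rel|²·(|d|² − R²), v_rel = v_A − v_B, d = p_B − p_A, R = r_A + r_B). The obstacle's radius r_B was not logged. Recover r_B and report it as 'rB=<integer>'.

m = -1856
d = (-4, 10);  v_rel = (-10, -4),  |v_rel|² = 116
v_rel×d = (-10)·(10) − (-4)·(-4) = -116
since m = R²·116 − (-116)²:  R² = (13456 + -1856) / 116 = 100
R = √100 = 10  ⇒  r_B = 10 − 8 = 2

rB=2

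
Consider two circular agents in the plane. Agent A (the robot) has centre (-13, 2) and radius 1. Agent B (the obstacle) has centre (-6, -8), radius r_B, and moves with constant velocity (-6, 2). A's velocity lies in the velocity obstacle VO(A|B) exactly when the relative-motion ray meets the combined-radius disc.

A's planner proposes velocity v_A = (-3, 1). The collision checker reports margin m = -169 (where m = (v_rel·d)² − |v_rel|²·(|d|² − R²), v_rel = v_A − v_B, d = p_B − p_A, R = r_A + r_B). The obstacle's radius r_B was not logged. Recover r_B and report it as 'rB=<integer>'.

m = -169
d = (7, -10);  v_rel = (3, -1),  |v_rel|² = 10
v_rel×d = (3)·(-10) − (-1)·(7) = -23
since m = R²·10 − (-23)²:  R² = (529 + -169) / 10 = 36
R = √36 = 6  ⇒  r_B = 6 − 1 = 5

rB=5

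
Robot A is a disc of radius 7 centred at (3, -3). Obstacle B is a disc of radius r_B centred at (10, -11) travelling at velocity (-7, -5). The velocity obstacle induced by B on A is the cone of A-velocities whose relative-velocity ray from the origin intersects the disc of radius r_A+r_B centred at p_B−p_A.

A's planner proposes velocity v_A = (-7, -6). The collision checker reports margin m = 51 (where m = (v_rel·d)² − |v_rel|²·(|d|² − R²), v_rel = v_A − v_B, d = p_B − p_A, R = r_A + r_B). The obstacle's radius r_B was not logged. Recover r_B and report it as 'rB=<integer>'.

m = 51
d = (7, -8);  v_rel = (0, -1),  |v_rel|² = 1
v_rel×d = (0)·(-8) − (-1)·(7) = 7
since m = R²·1 − 7²:  R² = (49 + 51) / 1 = 100
R = √100 = 10  ⇒  r_B = 10 − 7 = 3

rB=3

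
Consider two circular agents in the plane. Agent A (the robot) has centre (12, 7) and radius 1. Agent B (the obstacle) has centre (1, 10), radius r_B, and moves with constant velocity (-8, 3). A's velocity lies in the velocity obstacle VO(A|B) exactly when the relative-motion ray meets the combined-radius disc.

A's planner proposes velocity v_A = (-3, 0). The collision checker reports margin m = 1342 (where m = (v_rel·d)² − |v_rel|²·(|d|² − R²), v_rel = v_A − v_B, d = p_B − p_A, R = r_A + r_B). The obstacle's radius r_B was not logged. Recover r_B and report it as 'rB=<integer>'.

m = 1342
d = (-11, 3);  v_rel = (5, -3),  |v_rel|² = 34
v_rel×d = (5)·(3) − (-3)·(-11) = -18
since m = R²·34 − (-18)²:  R² = (324 + 1342) / 34 = 49
R = √49 = 7  ⇒  r_B = 7 − 1 = 6

rB=6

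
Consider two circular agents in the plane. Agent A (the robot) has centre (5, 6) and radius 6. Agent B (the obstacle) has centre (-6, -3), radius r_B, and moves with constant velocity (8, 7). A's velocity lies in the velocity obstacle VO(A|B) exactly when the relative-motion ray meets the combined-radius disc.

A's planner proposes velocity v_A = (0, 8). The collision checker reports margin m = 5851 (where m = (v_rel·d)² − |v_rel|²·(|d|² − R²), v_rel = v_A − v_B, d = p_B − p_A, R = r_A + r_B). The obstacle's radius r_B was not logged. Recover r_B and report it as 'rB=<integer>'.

m = 5851
d = (-11, -9);  v_rel = (-8, 1),  |v_rel|² = 65
v_rel×d = (-8)·(-9) − (1)·(-11) = 83
since m = R²·65 − 83²:  R² = (6889 + 5851) / 65 = 196
R = √196 = 14  ⇒  r_B = 14 − 6 = 8

rB=8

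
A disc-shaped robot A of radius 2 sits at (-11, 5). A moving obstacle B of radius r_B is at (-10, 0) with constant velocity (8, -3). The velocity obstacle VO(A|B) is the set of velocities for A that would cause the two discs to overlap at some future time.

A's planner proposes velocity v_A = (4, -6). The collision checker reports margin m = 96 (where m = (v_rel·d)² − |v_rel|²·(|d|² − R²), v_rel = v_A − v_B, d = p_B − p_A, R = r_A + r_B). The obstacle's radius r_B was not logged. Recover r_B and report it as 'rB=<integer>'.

m = 96
d = (1, -5);  v_rel = (-4, -3),  |v_rel|² = 25
v_rel×d = (-4)·(-5) − (-3)·(1) = 23
since m = R²·25 − 23²:  R² = (529 + 96) / 25 = 25
R = √25 = 5  ⇒  r_B = 5 − 2 = 3

rB=3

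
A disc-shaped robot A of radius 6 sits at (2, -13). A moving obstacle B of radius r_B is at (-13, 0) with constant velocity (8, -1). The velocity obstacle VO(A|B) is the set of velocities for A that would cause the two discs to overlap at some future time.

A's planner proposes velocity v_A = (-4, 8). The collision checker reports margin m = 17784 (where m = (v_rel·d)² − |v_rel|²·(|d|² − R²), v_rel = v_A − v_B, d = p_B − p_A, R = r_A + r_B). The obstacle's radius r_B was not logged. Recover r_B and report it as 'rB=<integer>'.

m = 17784
d = (-15, 13);  v_rel = (-12, 9),  |v_rel|² = 225
v_rel×d = (-12)·(13) − (9)·(-15) = -21
since m = R²·225 − (-21)²:  R² = (441 + 17784) / 225 = 81
R = √81 = 9  ⇒  r_B = 9 − 6 = 3

rB=3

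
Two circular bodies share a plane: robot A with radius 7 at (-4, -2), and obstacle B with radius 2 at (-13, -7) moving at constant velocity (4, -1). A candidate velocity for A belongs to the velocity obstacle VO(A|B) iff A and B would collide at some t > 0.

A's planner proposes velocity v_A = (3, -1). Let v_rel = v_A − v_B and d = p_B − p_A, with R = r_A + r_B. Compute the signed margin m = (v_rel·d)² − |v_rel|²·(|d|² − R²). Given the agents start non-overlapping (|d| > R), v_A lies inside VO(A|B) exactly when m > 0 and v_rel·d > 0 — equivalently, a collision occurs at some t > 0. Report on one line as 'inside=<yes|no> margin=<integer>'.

d = (-9, -5),  |d|² = 106;  R = 7+2 = 9,  c = 106−9² = 25
v_rel = (-1, 0),  |v_rel|² = 1;  v_rel·d = (-1)·(-9) + (0)·(-5) = 9
1·t² − 18·t + 25 = 0  ⇒  m = 9² − 1·25 = 56
m = 56 > 0,  v_rel·d = 9 > 0  ⇒  inside

inside=yes margin=56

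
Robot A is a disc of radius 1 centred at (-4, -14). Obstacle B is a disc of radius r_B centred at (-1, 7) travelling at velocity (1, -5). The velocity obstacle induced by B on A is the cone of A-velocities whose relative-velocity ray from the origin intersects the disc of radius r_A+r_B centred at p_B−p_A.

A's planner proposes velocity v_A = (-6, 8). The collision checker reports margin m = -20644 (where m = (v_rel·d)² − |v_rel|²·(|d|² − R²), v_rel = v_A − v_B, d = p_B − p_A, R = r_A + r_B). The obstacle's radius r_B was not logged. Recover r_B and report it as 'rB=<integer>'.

m = -20644
d = (3, 21);  v_rel = (-7, 13),  |v_rel|² = 218
v_rel×d = (-7)·(21) − (13)·(3) = -186
since m = R²·218 − (-186)²:  R² = (34596 + -20644) / 218 = 64
R = √64 = 8  ⇒  r_B = 8 − 1 = 7

rB=7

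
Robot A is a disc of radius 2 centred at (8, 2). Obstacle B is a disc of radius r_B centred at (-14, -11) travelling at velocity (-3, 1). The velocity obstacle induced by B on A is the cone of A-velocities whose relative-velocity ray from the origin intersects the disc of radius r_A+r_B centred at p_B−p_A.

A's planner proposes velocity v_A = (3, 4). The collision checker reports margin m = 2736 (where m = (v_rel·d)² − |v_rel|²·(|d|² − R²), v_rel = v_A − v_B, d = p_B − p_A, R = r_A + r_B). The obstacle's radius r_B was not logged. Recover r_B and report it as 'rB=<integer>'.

m = 2736
d = (-22, -13);  v_rel = (6, 3),  |v_rel|² = 45
v_rel×d = (6)·(-13) − (3)·(-22) = -12
since m = R²·45 − (-12)²:  R² = (144 + 2736) / 45 = 64
R = √64 = 8  ⇒  r_B = 8 − 2 = 6

rB=6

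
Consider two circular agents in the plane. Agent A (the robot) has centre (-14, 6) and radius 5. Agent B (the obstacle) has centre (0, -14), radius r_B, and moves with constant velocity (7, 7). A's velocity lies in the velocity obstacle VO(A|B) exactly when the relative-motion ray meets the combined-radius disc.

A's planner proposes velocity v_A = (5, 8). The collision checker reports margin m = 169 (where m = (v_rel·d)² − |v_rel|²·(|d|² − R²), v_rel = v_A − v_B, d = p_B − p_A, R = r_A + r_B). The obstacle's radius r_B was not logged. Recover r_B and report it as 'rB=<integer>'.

m = 169
d = (14, -20);  v_rel = (-2, 1),  |v_rel|² = 5
v_rel×d = (-2)·(-20) − (1)·(14) = 26
since m = R²·5 − 26²:  R² = (676 + 169) / 5 = 169
R = √169 = 13  ⇒  r_B = 13 − 5 = 8

rB=8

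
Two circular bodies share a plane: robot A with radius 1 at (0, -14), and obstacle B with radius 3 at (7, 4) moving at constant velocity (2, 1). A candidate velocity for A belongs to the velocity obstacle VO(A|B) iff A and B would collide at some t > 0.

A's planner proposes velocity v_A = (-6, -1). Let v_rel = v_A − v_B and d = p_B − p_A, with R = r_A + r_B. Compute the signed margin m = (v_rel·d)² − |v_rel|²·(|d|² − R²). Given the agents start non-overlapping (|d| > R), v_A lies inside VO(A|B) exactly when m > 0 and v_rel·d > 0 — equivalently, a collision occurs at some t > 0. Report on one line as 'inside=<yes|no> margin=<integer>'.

d = (7, 18),  |d|² = 373;  R = 1+3 = 4,  c = 373−4² = 357
v_rel = (-8, -2),  |v_rel|² = 68;  v_rel·d = (-8)·(7) + (-2)·(18) = -92
68·t² + 184·t + 357 = 0  ⇒  m = (-92)² − 68·357 = -15812
m = -15812 < 0,  v_rel·d = -92 < 0  ⇒  outside

inside=no margin=-15812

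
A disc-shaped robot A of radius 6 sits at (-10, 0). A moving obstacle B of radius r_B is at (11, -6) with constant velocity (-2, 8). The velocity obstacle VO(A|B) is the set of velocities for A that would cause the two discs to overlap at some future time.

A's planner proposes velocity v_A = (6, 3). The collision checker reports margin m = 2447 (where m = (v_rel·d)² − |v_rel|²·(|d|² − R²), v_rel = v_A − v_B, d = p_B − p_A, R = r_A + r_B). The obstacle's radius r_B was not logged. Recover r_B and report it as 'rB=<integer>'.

m = 2447
d = (21, -6);  v_rel = (8, -5),  |v_rel|² = 89
v_rel×d = (8)·(-6) − (-5)·(21) = 57
since m = R²·89 − 57²:  R² = (3249 + 2447) / 89 = 64
R = √64 = 8  ⇒  r_B = 8 − 6 = 2

rB=2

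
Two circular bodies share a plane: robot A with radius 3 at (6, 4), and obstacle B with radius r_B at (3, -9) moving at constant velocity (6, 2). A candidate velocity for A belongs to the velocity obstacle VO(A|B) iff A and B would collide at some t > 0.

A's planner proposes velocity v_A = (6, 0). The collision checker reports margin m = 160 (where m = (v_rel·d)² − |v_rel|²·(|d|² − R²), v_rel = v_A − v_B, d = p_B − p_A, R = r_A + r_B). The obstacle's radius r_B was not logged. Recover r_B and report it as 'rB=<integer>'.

m = 160
d = (-3, -13);  v_rel = (0, -2),  |v_rel|² = 4
v_rel×d = (0)·(-13) − (-2)·(-3) = -6
since m = R²·4 − (-6)²:  R² = (36 + 160) / 4 = 49
R = √49 = 7  ⇒  r_B = 7 − 3 = 4

rB=4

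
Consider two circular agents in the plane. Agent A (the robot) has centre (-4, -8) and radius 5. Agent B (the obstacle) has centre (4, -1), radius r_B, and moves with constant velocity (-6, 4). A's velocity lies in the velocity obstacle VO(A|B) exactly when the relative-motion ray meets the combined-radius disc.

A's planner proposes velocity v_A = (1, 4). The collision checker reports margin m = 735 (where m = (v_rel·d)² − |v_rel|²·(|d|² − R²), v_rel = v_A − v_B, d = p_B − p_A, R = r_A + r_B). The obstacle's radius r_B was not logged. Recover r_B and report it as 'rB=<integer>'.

m = 735
d = (8, 7);  v_rel = (7, 0),  |v_rel|² = 49
v_rel×d = (7)·(7) − (0)·(8) = 49
since m = R²·49 − 49²:  R² = (2401 + 735) / 49 = 64
R = √64 = 8  ⇒  r_B = 8 − 5 = 3

rB=3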